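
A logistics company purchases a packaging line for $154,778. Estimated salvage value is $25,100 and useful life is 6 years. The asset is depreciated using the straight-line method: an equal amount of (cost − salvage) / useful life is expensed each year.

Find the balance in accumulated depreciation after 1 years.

$21,613

Depreciable base = $154,778 − $25,100 = $129,678.
Annual expense = $129,678 / 6 = $21,613.
End of year 1: book value $133,165.
Accumulated through year 1 = $154,778 − $133,165 = $21,613.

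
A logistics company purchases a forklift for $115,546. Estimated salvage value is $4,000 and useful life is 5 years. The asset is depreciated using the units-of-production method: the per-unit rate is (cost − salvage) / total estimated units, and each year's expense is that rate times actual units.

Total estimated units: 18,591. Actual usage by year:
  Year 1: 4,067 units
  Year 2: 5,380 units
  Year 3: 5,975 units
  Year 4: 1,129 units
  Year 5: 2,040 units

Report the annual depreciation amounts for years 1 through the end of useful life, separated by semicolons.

$24,402; $32,280; $35,850; $6,774; $12,240

Depreciable base = $115,546 − $4,000 = $111,546.
Rate = $111,546 / 18,591 units = $6 per unit.
Year 1: 4,067 × $6 = $24,402. Book value $91,144.
Year 2: 5,380 × $6 = $32,280. Book value $58,864.
Year 3: 5,975 × $6 = $35,850. Book value $23,014.
Year 4: 1,129 × $6 = $6,774. Book value $16,240.
Year 5: 2,040 × $6 = $12,240. Book value $4,000.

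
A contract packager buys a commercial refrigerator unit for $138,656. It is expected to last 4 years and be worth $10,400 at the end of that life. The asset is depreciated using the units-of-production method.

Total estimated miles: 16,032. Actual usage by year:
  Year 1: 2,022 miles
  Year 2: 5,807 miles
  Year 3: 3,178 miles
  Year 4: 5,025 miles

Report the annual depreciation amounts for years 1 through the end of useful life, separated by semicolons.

Depreciable base = $138,656 − $10,400 = $128,256.
Rate = $128,256 / 16,032 miles = $8 per mile.
Year 1: 2,022 × $8 = $16,176. Book value $122,480.
Year 2: 5,807 × $8 = $46,456. Book value $76,024.
Year 3: 3,178 × $8 = $25,424. Book value $50,600.
Year 4: 5,025 × $8 = $40,200. Book value $10,400.

$16,176; $46,456; $25,424; $40,200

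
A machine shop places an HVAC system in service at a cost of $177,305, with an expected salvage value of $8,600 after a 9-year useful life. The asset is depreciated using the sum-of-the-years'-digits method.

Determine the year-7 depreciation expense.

Depreciable base = $177,305 − $8,600 = $168,705.
Sum of the years' digits = 9+8+7+6+5+4+3+2+1 = 45.
Year 1: $168,705 × 9/45 = $33,741. Book value $143,564.
Year 2: $168,705 × 8/45 = $29,992. Book value $113,572.
Year 3: $168,705 × 7/45 = $26,243. Book value $87,329.
Year 4: $168,705 × 6/45 = $22,494. Book value $64,835.
Year 5: $168,705 × 5/45 = $18,745. Book value $46,090.
Year 6: $168,705 × 4/45 = $14,996. Book value $31,094.
Year 7: $168,705 × 3/45 = $11,247. Book value $19,847.

$11,247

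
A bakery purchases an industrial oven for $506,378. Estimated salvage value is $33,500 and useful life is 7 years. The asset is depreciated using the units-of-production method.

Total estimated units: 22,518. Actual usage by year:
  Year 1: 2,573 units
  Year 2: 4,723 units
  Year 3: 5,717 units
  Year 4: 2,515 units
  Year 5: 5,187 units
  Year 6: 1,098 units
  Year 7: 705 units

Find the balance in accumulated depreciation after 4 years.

Depreciable base = $506,378 − $33,500 = $472,878.
Rate = $472,878 / 22,518 units = $21 per unit.
Year 1: 2,573 × $21 = $54,033. Book value $452,345.
Year 2: 4,723 × $21 = $99,183. Book value $353,162.
Year 3: 5,717 × $21 = $120,057. Book value $233,105.
Year 4: 2,515 × $21 = $52,815. Book value $180,290.
Accumulated through year 4 = $506,378 − $180,290 = $326,088.

$326,088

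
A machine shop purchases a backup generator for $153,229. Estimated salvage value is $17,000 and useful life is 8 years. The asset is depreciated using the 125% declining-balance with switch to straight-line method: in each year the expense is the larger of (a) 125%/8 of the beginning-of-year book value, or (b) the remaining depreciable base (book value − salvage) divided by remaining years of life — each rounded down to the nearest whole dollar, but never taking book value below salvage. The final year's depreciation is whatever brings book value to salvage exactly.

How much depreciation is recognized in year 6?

$15,008

Depreciable base = $153,229 − $17,000 = $136,229.
Year 1: DB = ⌊$153,229 × 125%/8⌋ = $23,942; SL = ⌊$136,229/8⌋ = $17,028 → take DB $23,942. Book value $129,287.
Year 2: DB = ⌊$129,287 × 125%/8⌋ = $20,201; SL = ⌊$112,287/7⌋ = $16,041 → take DB $20,201. Book value $109,086.
Year 3: DB = ⌊$109,086 × 125%/8⌋ = $17,044; SL = ⌊$92,086/6⌋ = $15,347 → take DB $17,044. Book value $92,042.
Year 4: DB = ⌊$92,042 × 125%/8⌋ = $14,381; SL = ⌊$75,042/5⌋ = $15,008 → take SL $15,008. Book value $77,034.
Year 5: DB = ⌊$77,034 × 125%/8⌋ = $12,036; SL = ⌊$60,034/4⌋ = $15,008 → take SL $15,008. Book value $62,026.
Year 6: DB = ⌊$62,026 × 125%/8⌋ = $9,691; SL = ⌊$45,026/3⌋ = $15,008 → take SL $15,008. Book value $47,018.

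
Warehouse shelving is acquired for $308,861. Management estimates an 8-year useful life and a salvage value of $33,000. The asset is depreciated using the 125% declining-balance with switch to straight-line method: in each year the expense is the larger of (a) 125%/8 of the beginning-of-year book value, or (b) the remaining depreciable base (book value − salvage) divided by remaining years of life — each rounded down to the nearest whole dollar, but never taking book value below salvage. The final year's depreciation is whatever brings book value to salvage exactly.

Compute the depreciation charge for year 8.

Depreciable base = $308,861 − $33,000 = $275,861.
Year 1: DB = ⌊$308,861 × 125%/8⌋ = $48,259; SL = ⌊$275,861/8⌋ = $34,482 → take DB $48,259. Book value $260,602.
Year 2: DB = ⌊$260,602 × 125%/8⌋ = $40,719; SL = ⌊$227,602/7⌋ = $32,514 → take DB $40,719. Book value $219,883.
Year 3: DB = ⌊$219,883 × 125%/8⌋ = $34,356; SL = ⌊$186,883/6⌋ = $31,147 → take DB $34,356. Book value $185,527.
Year 4: DB = ⌊$185,527 × 125%/8⌋ = $28,988; SL = ⌊$152,527/5⌋ = $30,505 → take SL $30,505. Book value $155,022.
Year 5: DB = ⌊$155,022 × 125%/8⌋ = $24,222; SL = ⌊$122,022/4⌋ = $30,505 → take SL $30,505. Book value $124,517.
Year 6: DB = ⌊$124,517 × 125%/8⌋ = $19,455; SL = ⌊$91,517/3⌋ = $30,505 → take SL $30,505. Book value $94,012.
Year 7: DB = ⌊$94,012 × 125%/8⌋ = $14,689; SL = ⌊$61,012/2⌋ = $30,506 → take SL $30,506. Book value $63,506.
Year 8 (final): $63,506 − $33,000 = $30,506. Book value $33,000.

$30,506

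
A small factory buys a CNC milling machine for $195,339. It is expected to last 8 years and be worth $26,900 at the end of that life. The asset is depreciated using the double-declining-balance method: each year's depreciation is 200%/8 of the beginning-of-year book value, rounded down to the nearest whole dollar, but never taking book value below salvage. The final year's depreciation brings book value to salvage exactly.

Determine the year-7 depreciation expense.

$7,867

Depreciable base = $195,339 − $26,900 = $168,439.
Year 1: ⌊$195,339 × 200%/8⌋ = $48,834. Book value $146,505.
Year 2: ⌊$146,505 × 200%/8⌋ = $36,626. Book value $109,879.
Year 3: ⌊$109,879 × 200%/8⌋ = $27,469. Book value $82,410.
Year 4: ⌊$82,410 × 200%/8⌋ = $20,602. Book value $61,808.
Year 5: ⌊$61,808 × 200%/8⌋ = $15,452. Book value $46,356.
Year 6: ⌊$46,356 × 200%/8⌋ = $11,589. Book value $34,767.
Year 7: ⌊$34,767 × 200%/8⌋ = $8,691, capped at $7,867. Book value $26,900.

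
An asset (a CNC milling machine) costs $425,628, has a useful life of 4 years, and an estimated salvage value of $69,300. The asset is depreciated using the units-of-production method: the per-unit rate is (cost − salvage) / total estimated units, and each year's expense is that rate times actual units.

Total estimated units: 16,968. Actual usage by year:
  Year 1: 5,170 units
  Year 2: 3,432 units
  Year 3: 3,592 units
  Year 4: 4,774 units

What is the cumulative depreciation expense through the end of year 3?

$256,074

Depreciable base = $425,628 − $69,300 = $356,328.
Rate = $356,328 / 16,968 units = $21 per unit.
Year 1: 5,170 × $21 = $108,570. Book value $317,058.
Year 2: 3,432 × $21 = $72,072. Book value $244,986.
Year 3: 3,592 × $21 = $75,432. Book value $169,554.
Accumulated through year 3 = $425,628 − $169,554 = $256,074.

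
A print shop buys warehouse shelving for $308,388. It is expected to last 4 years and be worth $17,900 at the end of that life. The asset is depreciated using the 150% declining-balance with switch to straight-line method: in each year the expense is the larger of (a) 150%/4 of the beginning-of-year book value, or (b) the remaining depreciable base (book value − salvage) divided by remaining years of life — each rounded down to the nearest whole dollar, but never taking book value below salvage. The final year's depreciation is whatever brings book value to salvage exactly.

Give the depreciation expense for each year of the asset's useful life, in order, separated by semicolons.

Depreciable base = $308,388 − $17,900 = $290,488.
Year 1: DB = ⌊$308,388 × 150%/4⌋ = $115,645; SL = ⌊$290,488/4⌋ = $72,622 → take DB $115,645. Book value $192,743.
Year 2: DB = ⌊$192,743 × 150%/4⌋ = $72,278; SL = ⌊$174,843/3⌋ = $58,281 → take DB $72,278. Book value $120,465.
Year 3: DB = ⌊$120,465 × 150%/4⌋ = $45,174; SL = ⌊$102,565/2⌋ = $51,282 → take SL $51,282. Book value $69,183.
Year 4 (final): $69,183 − $17,900 = $51,283. Book value $17,900.

$115,645; $72,278; $51,282; $51,283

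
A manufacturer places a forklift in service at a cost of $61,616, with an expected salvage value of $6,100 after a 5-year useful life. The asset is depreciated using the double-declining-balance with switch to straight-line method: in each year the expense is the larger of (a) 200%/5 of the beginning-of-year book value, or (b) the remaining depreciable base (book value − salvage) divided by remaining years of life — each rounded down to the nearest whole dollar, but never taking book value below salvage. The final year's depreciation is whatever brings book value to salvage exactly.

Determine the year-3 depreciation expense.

$8,872

Depreciable base = $61,616 − $6,100 = $55,516.
Year 1: DB = ⌊$61,616 × 200%/5⌋ = $24,646; SL = ⌊$55,516/5⌋ = $11,103 → take DB $24,646. Book value $36,970.
Year 2: DB = ⌊$36,970 × 200%/5⌋ = $14,788; SL = ⌊$30,870/4⌋ = $7,717 → take DB $14,788. Book value $22,182.
Year 3: DB = ⌊$22,182 × 200%/5⌋ = $8,872; SL = ⌊$16,082/3⌋ = $5,360 → take DB $8,872. Book value $13,310.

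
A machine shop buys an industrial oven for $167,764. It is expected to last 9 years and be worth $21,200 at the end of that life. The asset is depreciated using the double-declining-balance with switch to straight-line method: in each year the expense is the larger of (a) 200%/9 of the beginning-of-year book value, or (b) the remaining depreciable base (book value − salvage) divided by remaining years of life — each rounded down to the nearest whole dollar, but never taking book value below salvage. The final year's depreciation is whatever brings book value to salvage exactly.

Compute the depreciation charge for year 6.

$10,611

Depreciable base = $167,764 − $21,200 = $146,564.
Year 1: DB = ⌊$167,764 × 200%/9⌋ = $37,280; SL = ⌊$146,564/9⌋ = $16,284 → take DB $37,280. Book value $130,484.
Year 2: DB = ⌊$130,484 × 200%/9⌋ = $28,996; SL = ⌊$109,284/8⌋ = $13,660 → take DB $28,996. Book value $101,488.
Year 3: DB = ⌊$101,488 × 200%/9⌋ = $22,552; SL = ⌊$80,288/7⌋ = $11,469 → take DB $22,552. Book value $78,936.
Year 4: DB = ⌊$78,936 × 200%/9⌋ = $17,541; SL = ⌊$57,736/6⌋ = $9,622 → take DB $17,541. Book value $61,395.
Year 5: DB = ⌊$61,395 × 200%/9⌋ = $13,643; SL = ⌊$40,195/5⌋ = $8,039 → take DB $13,643. Book value $47,752.
Year 6: DB = ⌊$47,752 × 200%/9⌋ = $10,611; SL = ⌊$26,552/4⌋ = $6,638 → take DB $10,611. Book value $37,141.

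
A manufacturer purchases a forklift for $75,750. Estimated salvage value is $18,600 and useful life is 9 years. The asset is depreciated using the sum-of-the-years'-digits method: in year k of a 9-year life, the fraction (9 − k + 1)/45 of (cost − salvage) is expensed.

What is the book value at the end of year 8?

$19,870

Depreciable base = $75,750 − $18,600 = $57,150.
Sum of the years' digits = 9+8+7+6+5+4+3+2+1 = 45.
Year 1: $57,150 × 9/45 = $11,430. Book value $64,320.
Year 2: $57,150 × 8/45 = $10,160. Book value $54,160.
Year 3: $57,150 × 7/45 = $8,890. Book value $45,270.
Year 4: $57,150 × 6/45 = $7,620. Book value $37,650.
Year 5: $57,150 × 5/45 = $6,350. Book value $31,300.
Year 6: $57,150 × 4/45 = $5,080. Book value $26,220.
Year 7: $57,150 × 3/45 = $3,810. Book value $22,410.
Year 8: $57,150 × 2/45 = $2,540. Book value $19,870.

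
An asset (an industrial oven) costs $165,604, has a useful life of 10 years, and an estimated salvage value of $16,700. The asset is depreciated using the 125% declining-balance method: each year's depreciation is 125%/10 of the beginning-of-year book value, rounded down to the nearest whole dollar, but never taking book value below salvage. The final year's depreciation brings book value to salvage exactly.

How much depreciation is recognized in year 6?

Depreciable base = $165,604 − $16,700 = $148,904.
Year 1: ⌊$165,604 × 125%/10⌋ = $20,700. Book value $144,904.
Year 2: ⌊$144,904 × 125%/10⌋ = $18,113. Book value $126,791.
Year 3: ⌊$126,791 × 125%/10⌋ = $15,848. Book value $110,943.
Year 4: ⌊$110,943 × 125%/10⌋ = $13,867. Book value $97,076.
Year 5: ⌊$97,076 × 125%/10⌋ = $12,134. Book value $84,942.
Year 6: ⌊$84,942 × 125%/10⌋ = $10,617. Book value $74,325.

$10,617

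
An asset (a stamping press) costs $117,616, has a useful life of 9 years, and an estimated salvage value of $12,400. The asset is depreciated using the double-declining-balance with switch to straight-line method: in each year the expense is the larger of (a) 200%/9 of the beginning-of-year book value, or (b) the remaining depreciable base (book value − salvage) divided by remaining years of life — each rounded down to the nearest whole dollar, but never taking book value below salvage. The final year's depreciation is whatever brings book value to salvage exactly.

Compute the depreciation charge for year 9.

$3,353

Depreciable base = $117,616 − $12,400 = $105,216.
Year 1: DB = ⌊$117,616 × 200%/9⌋ = $26,136; SL = ⌊$105,216/9⌋ = $11,690 → take DB $26,136. Book value $91,480.
Year 2: DB = ⌊$91,480 × 200%/9⌋ = $20,328; SL = ⌊$79,080/8⌋ = $9,885 → take DB $20,328. Book value $71,152.
Year 3: DB = ⌊$71,152 × 200%/9⌋ = $15,811; SL = ⌊$58,752/7⌋ = $8,393 → take DB $15,811. Book value $55,341.
Year 4: DB = ⌊$55,341 × 200%/9⌋ = $12,298; SL = ⌊$42,941/6⌋ = $7,156 → take DB $12,298. Book value $43,043.
Year 5: DB = ⌊$43,043 × 200%/9⌋ = $9,565; SL = ⌊$30,643/5⌋ = $6,128 → take DB $9,565. Book value $33,478.
Year 6: DB = ⌊$33,478 × 200%/9⌋ = $7,439; SL = ⌊$21,078/4⌋ = $5,269 → take DB $7,439. Book value $26,039.
Year 7: DB = ⌊$26,039 × 200%/9⌋ = $5,786; SL = ⌊$13,639/3⌋ = $4,546 → take DB $5,786. Book value $20,253.
Year 8: DB = ⌊$20,253 × 200%/9⌋ = $4,500; SL = ⌊$7,853/2⌋ = $3,926 → take DB $4,500. Book value $15,753.
Year 9 (final): $15,753 − $12,400 = $3,353. Book value $12,400.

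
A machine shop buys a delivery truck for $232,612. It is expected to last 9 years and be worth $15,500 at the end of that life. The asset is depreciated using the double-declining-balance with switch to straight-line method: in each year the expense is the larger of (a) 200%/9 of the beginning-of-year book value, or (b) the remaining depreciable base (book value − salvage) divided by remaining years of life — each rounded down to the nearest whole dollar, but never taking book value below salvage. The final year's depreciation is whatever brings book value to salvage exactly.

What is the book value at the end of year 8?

$27,499

Depreciable base = $232,612 − $15,500 = $217,112.
Year 1: DB = ⌊$232,612 × 200%/9⌋ = $51,691; SL = ⌊$217,112/9⌋ = $24,123 → take DB $51,691. Book value $180,921.
Year 2: DB = ⌊$180,921 × 200%/9⌋ = $40,204; SL = ⌊$165,421/8⌋ = $20,677 → take DB $40,204. Book value $140,717.
Year 3: DB = ⌊$140,717 × 200%/9⌋ = $31,270; SL = ⌊$125,217/7⌋ = $17,888 → take DB $31,270. Book value $109,447.
Year 4: DB = ⌊$109,447 × 200%/9⌋ = $24,321; SL = ⌊$93,947/6⌋ = $15,657 → take DB $24,321. Book value $85,126.
Year 5: DB = ⌊$85,126 × 200%/9⌋ = $18,916; SL = ⌊$69,626/5⌋ = $13,925 → take DB $18,916. Book value $66,210.
Year 6: DB = ⌊$66,210 × 200%/9⌋ = $14,713; SL = ⌊$50,710/4⌋ = $12,677 → take DB $14,713. Book value $51,497.
Year 7: DB = ⌊$51,497 × 200%/9⌋ = $11,443; SL = ⌊$35,997/3⌋ = $11,999 → take SL $11,999. Book value $39,498.
Year 8: DB = ⌊$39,498 × 200%/9⌋ = $8,777; SL = ⌊$23,998/2⌋ = $11,999 → take SL $11,999. Book value $27,499.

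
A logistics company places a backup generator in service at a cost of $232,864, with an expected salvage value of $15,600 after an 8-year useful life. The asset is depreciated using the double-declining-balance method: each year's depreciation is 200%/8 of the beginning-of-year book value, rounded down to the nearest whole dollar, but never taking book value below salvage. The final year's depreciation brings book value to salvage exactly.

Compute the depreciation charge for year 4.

Depreciable base = $232,864 − $15,600 = $217,264.
Year 1: ⌊$232,864 × 200%/8⌋ = $58,216. Book value $174,648.
Year 2: ⌊$174,648 × 200%/8⌋ = $43,662. Book value $130,986.
Year 3: ⌊$130,986 × 200%/8⌋ = $32,746. Book value $98,240.
Year 4: ⌊$98,240 × 200%/8⌋ = $24,560. Book value $73,680.

$24,560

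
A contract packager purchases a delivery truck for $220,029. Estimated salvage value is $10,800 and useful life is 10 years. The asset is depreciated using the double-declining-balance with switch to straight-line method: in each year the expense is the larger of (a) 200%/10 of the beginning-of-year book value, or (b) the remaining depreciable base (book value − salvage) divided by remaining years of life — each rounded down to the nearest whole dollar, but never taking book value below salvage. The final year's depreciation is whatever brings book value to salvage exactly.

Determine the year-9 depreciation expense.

Depreciable base = $220,029 − $10,800 = $209,229.
Year 1: DB = ⌊$220,029 × 200%/10⌋ = $44,005; SL = ⌊$209,229/10⌋ = $20,922 → take DB $44,005. Book value $176,024.
Year 2: DB = ⌊$176,024 × 200%/10⌋ = $35,204; SL = ⌊$165,224/9⌋ = $18,358 → take DB $35,204. Book value $140,820.
Year 3: DB = ⌊$140,820 × 200%/10⌋ = $28,164; SL = ⌊$130,020/8⌋ = $16,252 → take DB $28,164. Book value $112,656.
Year 4: DB = ⌊$112,656 × 200%/10⌋ = $22,531; SL = ⌊$101,856/7⌋ = $14,550 → take DB $22,531. Book value $90,125.
Year 5: DB = ⌊$90,125 × 200%/10⌋ = $18,025; SL = ⌊$79,325/6⌋ = $13,220 → take DB $18,025. Book value $72,100.
Year 6: DB = ⌊$72,100 × 200%/10⌋ = $14,420; SL = ⌊$61,300/5⌋ = $12,260 → take DB $14,420. Book value $57,680.
Year 7: DB = ⌊$57,680 × 200%/10⌋ = $11,536; SL = ⌊$46,880/4⌋ = $11,720 → take SL $11,720. Book value $45,960.
Year 8: DB = ⌊$45,960 × 200%/10⌋ = $9,192; SL = ⌊$35,160/3⌋ = $11,720 → take SL $11,720. Book value $34,240.
Year 9: DB = ⌊$34,240 × 200%/10⌋ = $6,848; SL = ⌊$23,440/2⌋ = $11,720 → take SL $11,720. Book value $22,520.

$11,720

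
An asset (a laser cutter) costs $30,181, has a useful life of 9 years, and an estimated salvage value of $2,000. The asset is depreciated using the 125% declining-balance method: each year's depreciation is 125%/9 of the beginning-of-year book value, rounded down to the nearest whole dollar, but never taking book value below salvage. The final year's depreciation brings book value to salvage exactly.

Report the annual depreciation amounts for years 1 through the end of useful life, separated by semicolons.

Depreciable base = $30,181 − $2,000 = $28,181.
Year 1: ⌊$30,181 × 125%/9⌋ = $4,191. Book value $25,990.
Year 2: ⌊$25,990 × 125%/9⌋ = $3,609. Book value $22,381.
Year 3: ⌊$22,381 × 125%/9⌋ = $3,108. Book value $19,273.
Year 4: ⌊$19,273 × 125%/9⌋ = $2,676. Book value $16,597.
Year 5: ⌊$16,597 × 125%/9⌋ = $2,305. Book value $14,292.
Year 6: ⌊$14,292 × 125%/9⌋ = $1,985. Book value $12,307.
Year 7: ⌊$12,307 × 125%/9⌋ = $1,709. Book value $10,598.
Year 8: ⌊$10,598 × 125%/9⌋ = $1,471. Book value $9,127.
Year 9 (final): $9,127 − $2,000 = $7,127. Book value $2,000.

$4,191; $3,609; $3,108; $2,676; $2,305; $1,985; $1,709; $1,471; $7,127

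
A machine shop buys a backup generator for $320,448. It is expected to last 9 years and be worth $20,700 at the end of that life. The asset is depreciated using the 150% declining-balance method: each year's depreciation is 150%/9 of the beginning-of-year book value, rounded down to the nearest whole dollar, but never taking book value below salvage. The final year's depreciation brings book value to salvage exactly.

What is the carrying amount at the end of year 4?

Depreciable base = $320,448 − $20,700 = $299,748.
Year 1: ⌊$320,448 × 150%/9⌋ = $53,408. Book value $267,040.
Year 2: ⌊$267,040 × 150%/9⌋ = $44,506. Book value $222,534.
Year 3: ⌊$222,534 × 150%/9⌋ = $37,089. Book value $185,445.
Year 4: ⌊$185,445 × 150%/9⌋ = $30,907. Book value $154,538.

$154,538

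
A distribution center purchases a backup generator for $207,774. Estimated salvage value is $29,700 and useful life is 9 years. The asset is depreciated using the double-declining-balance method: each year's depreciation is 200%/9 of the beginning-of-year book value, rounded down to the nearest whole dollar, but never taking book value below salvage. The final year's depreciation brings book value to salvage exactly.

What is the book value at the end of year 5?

Depreciable base = $207,774 − $29,700 = $178,074.
Year 1: ⌊$207,774 × 200%/9⌋ = $46,172. Book value $161,602.
Year 2: ⌊$161,602 × 200%/9⌋ = $35,911. Book value $125,691.
Year 3: ⌊$125,691 × 200%/9⌋ = $27,931. Book value $97,760.
Year 4: ⌊$97,760 × 200%/9⌋ = $21,724. Book value $76,036.
Year 5: ⌊$76,036 × 200%/9⌋ = $16,896. Book value $59,140.

$59,140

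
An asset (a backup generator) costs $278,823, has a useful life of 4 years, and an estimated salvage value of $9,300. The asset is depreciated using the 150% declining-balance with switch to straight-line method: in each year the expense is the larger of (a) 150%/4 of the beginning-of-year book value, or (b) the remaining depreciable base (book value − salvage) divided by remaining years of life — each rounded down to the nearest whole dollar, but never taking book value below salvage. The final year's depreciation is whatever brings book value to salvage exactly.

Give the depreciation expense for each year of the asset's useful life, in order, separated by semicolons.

$104,558; $65,349; $49,808; $49,808

Depreciable base = $278,823 − $9,300 = $269,523.
Year 1: DB = ⌊$278,823 × 150%/4⌋ = $104,558; SL = ⌊$269,523/4⌋ = $67,380 → take DB $104,558. Book value $174,265.
Year 2: DB = ⌊$174,265 × 150%/4⌋ = $65,349; SL = ⌊$164,965/3⌋ = $54,988 → take DB $65,349. Book value $108,916.
Year 3: DB = ⌊$108,916 × 150%/4⌋ = $40,843; SL = ⌊$99,616/2⌋ = $49,808 → take SL $49,808. Book value $59,108.
Year 4 (final): $59,108 − $9,300 = $49,808. Book value $9,300.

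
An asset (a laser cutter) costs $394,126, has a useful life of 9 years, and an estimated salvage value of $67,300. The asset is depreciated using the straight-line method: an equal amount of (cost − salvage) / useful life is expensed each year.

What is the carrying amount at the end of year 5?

Depreciable base = $394,126 − $67,300 = $326,826.
Annual expense = $326,826 / 9 = $36,314.
End of year 1: book value $357,812.
End of year 2: book value $321,498.
End of year 3: book value $285,184.
End of year 4: book value $248,870.
End of year 5: book value $212,556.

$212,556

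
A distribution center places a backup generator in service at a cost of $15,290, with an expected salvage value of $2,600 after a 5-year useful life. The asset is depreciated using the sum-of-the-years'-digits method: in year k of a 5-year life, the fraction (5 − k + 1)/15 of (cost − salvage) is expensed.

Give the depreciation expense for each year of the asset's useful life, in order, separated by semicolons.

Depreciable base = $15,290 − $2,600 = $12,690.
Sum of the years' digits = 5+4+3+2+1 = 15.
Year 1: $12,690 × 5/15 = $4,230. Book value $11,060.
Year 2: $12,690 × 4/15 = $3,384. Book value $7,676.
Year 3: $12,690 × 3/15 = $2,538. Book value $5,138.
Year 4: $12,690 × 2/15 = $1,692. Book value $3,446.
Year 5: $12,690 × 1/15 = $846. Book value $2,600.

$4,230; $3,384; $2,538; $1,692; $846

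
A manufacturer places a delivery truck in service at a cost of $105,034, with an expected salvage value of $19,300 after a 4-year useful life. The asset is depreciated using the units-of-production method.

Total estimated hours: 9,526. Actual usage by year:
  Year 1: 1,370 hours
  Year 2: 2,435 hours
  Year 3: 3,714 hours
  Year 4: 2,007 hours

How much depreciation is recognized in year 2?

Depreciable base = $105,034 − $19,300 = $85,734.
Rate = $85,734 / 9,526 hours = $9 per hour.
Year 1: 1,370 × $9 = $12,330. Book value $92,704.
Year 2: 2,435 × $9 = $21,915. Book value $70,789.

$21,915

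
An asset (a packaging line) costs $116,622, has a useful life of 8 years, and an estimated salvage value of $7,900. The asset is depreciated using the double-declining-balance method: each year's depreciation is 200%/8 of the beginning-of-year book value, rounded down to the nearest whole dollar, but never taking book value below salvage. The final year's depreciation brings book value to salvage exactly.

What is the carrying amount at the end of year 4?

Depreciable base = $116,622 − $7,900 = $108,722.
Year 1: ⌊$116,622 × 200%/8⌋ = $29,155. Book value $87,467.
Year 2: ⌊$87,467 × 200%/8⌋ = $21,866. Book value $65,601.
Year 3: ⌊$65,601 × 200%/8⌋ = $16,400. Book value $49,201.
Year 4: ⌊$49,201 × 200%/8⌋ = $12,300. Book value $36,901.

$36,901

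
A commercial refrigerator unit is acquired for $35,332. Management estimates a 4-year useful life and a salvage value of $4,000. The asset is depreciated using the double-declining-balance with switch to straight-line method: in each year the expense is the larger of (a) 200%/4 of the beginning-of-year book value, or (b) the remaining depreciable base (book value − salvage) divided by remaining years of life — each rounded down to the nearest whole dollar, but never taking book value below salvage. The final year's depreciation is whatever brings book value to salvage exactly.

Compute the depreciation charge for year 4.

Depreciable base = $35,332 − $4,000 = $31,332.
Year 1: DB = ⌊$35,332 × 200%/4⌋ = $17,666; SL = ⌊$31,332/4⌋ = $7,833 → take DB $17,666. Book value $17,666.
Year 2: DB = ⌊$17,666 × 200%/4⌋ = $8,833; SL = ⌊$13,666/3⌋ = $4,555 → take DB $8,833. Book value $8,833.
Year 3: DB = ⌊$8,833 × 200%/4⌋ = $4,416; SL = ⌊$4,833/2⌋ = $2,416 → take DB $4,416. Book value $4,417.
Year 4 (final): $4,417 − $4,000 = $417. Book value $4,000.

$417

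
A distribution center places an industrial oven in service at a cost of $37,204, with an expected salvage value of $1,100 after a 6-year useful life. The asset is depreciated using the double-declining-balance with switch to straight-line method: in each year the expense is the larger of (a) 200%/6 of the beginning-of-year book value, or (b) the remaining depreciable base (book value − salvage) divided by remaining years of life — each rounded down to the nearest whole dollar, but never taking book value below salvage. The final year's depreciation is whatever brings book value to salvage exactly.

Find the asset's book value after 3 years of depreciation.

Depreciable base = $37,204 − $1,100 = $36,104.
Year 1: DB = ⌊$37,204 × 200%/6⌋ = $12,401; SL = ⌊$36,104/6⌋ = $6,017 → take DB $12,401. Book value $24,803.
Year 2: DB = ⌊$24,803 × 200%/6⌋ = $8,267; SL = ⌊$23,703/5⌋ = $4,740 → take DB $8,267. Book value $16,536.
Year 3: DB = ⌊$16,536 × 200%/6⌋ = $5,512; SL = ⌊$15,436/4⌋ = $3,859 → take DB $5,512. Book value $11,024.

$11,024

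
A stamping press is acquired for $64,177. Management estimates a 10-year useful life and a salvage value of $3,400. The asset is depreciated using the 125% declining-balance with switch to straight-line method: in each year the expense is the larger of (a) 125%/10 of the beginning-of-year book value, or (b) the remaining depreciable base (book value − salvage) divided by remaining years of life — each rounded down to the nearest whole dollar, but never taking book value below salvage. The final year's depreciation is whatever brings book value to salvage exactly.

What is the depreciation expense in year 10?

Depreciable base = $64,177 − $3,400 = $60,777.
Year 1: DB = ⌊$64,177 × 125%/10⌋ = $8,022; SL = ⌊$60,777/10⌋ = $6,077 → take DB $8,022. Book value $56,155.
Year 2: DB = ⌊$56,155 × 125%/10⌋ = $7,019; SL = ⌊$52,755/9⌋ = $5,861 → take DB $7,019. Book value $49,136.
Year 3: DB = ⌊$49,136 × 125%/10⌋ = $6,142; SL = ⌊$45,736/8⌋ = $5,717 → take DB $6,142. Book value $42,994.
Year 4: DB = ⌊$42,994 × 125%/10⌋ = $5,374; SL = ⌊$39,594/7⌋ = $5,656 → take SL $5,656. Book value $37,338.
Year 5: DB = ⌊$37,338 × 125%/10⌋ = $4,667; SL = ⌊$33,938/6⌋ = $5,656 → take SL $5,656. Book value $31,682.
Year 6: DB = ⌊$31,682 × 125%/10⌋ = $3,960; SL = ⌊$28,282/5⌋ = $5,656 → take SL $5,656. Book value $26,026.
Year 7: DB = ⌊$26,026 × 125%/10⌋ = $3,253; SL = ⌊$22,626/4⌋ = $5,656 → take SL $5,656. Book value $20,370.
Year 8: DB = ⌊$20,370 × 125%/10⌋ = $2,546; SL = ⌊$16,970/3⌋ = $5,656 → take SL $5,656. Book value $14,714.
Year 9: DB = ⌊$14,714 × 125%/10⌋ = $1,839; SL = ⌊$11,314/2⌋ = $5,657 → take SL $5,657. Book value $9,057.
Year 10 (final): $9,057 − $3,400 = $5,657. Book value $3,400.

$5,657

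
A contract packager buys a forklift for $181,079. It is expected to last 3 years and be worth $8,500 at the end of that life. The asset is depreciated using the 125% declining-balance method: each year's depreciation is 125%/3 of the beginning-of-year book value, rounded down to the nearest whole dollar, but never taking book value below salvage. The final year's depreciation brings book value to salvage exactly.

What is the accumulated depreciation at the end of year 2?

$119,461

Depreciable base = $181,079 − $8,500 = $172,579.
Year 1: ⌊$181,079 × 125%/3⌋ = $75,449. Book value $105,630.
Year 2: ⌊$105,630 × 125%/3⌋ = $44,012. Book value $61,618.
Accumulated through year 2 = $181,079 − $61,618 = $119,461.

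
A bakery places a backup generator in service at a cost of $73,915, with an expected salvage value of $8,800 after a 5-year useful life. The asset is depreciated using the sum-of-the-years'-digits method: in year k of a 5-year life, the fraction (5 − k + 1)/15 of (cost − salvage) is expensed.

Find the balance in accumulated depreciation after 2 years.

Depreciable base = $73,915 − $8,800 = $65,115.
Sum of the years' digits = 5+4+3+2+1 = 15.
Year 1: $65,115 × 5/15 = $21,705. Book value $52,210.
Year 2: $65,115 × 4/15 = $17,364. Book value $34,846.
Accumulated through year 2 = $73,915 − $34,846 = $39,069.

$39,069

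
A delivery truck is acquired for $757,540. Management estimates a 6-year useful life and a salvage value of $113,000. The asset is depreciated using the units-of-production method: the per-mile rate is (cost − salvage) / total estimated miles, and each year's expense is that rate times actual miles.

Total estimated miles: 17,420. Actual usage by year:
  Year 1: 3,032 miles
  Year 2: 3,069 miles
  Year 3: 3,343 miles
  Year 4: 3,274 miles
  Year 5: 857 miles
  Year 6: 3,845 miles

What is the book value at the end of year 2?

$531,803

Depreciable base = $757,540 − $113,000 = $644,540.
Rate = $644,540 / 17,420 miles = $37 per mile.
Year 1: 3,032 × $37 = $112,184. Book value $645,356.
Year 2: 3,069 × $37 = $113,553. Book value $531,803.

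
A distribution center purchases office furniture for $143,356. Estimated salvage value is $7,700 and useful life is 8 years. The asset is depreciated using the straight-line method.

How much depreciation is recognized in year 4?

$16,957

Depreciable base = $143,356 − $7,700 = $135,656.
Annual expense = $135,656 / 8 = $16,957.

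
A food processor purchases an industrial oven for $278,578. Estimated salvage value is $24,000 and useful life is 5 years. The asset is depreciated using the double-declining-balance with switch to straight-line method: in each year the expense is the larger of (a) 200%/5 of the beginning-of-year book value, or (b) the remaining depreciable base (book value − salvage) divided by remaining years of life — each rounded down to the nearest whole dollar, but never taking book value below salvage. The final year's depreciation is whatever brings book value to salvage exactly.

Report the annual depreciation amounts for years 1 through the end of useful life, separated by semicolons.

Depreciable base = $278,578 − $24,000 = $254,578.
Year 1: DB = ⌊$278,578 × 200%/5⌋ = $111,431; SL = ⌊$254,578/5⌋ = $50,915 → take DB $111,431. Book value $167,147.
Year 2: DB = ⌊$167,147 × 200%/5⌋ = $66,858; SL = ⌊$143,147/4⌋ = $35,786 → take DB $66,858. Book value $100,289.
Year 3: DB = ⌊$100,289 × 200%/5⌋ = $40,115; SL = ⌊$76,289/3⌋ = $25,429 → take DB $40,115. Book value $60,174.
Year 4: DB = ⌊$60,174 × 200%/5⌋ = $24,069; SL = ⌊$36,174/2⌋ = $18,087 → take DB $24,069. Book value $36,105.
Year 5 (final): $36,105 − $24,000 = $12,105. Book value $24,000.

$111,431; $66,858; $40,115; $24,069; $12,105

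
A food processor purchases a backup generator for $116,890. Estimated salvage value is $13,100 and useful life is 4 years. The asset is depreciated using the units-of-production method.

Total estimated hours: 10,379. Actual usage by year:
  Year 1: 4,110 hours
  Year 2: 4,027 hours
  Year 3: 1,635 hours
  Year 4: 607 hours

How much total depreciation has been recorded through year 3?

$97,720

Depreciable base = $116,890 − $13,100 = $103,790.
Rate = $103,790 / 10,379 hours = $10 per hour.
Year 1: 4,110 × $10 = $41,100. Book value $75,790.
Year 2: 4,027 × $10 = $40,270. Book value $35,520.
Year 3: 1,635 × $10 = $16,350. Book value $19,170.
Accumulated through year 3 = $116,890 − $19,170 = $97,720.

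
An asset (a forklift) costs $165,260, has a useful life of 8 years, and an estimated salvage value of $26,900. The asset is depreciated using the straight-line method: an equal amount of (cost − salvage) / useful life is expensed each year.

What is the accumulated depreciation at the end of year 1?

Depreciable base = $165,260 − $26,900 = $138,360.
Annual expense = $138,360 / 8 = $17,295.
End of year 1: book value $147,965.
Accumulated through year 1 = $165,260 − $147,965 = $17,295.

$17,295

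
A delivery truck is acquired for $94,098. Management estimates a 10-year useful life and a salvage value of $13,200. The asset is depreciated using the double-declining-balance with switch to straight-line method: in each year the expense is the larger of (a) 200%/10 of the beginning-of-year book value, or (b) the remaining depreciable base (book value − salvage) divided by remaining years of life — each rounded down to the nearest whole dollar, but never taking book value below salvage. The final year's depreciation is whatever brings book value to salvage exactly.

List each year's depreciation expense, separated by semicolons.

$18,819; $15,055; $12,044; $9,636; $7,708; $6,167; $4,933; $3,947; $2,589; $0

Depreciable base = $94,098 − $13,200 = $80,898.
Year 1: DB = ⌊$94,098 × 200%/10⌋ = $18,819; SL = ⌊$80,898/10⌋ = $8,089 → take DB $18,819. Book value $75,279.
Year 2: DB = ⌊$75,279 × 200%/10⌋ = $15,055; SL = ⌊$62,079/9⌋ = $6,897 → take DB $15,055. Book value $60,224.
Year 3: DB = ⌊$60,224 × 200%/10⌋ = $12,044; SL = ⌊$47,024/8⌋ = $5,878 → take DB $12,044. Book value $48,180.
Year 4: DB = ⌊$48,180 × 200%/10⌋ = $9,636; SL = ⌊$34,980/7⌋ = $4,997 → take DB $9,636. Book value $38,544.
Year 5: DB = ⌊$38,544 × 200%/10⌋ = $7,708; SL = ⌊$25,344/6⌋ = $4,224 → take DB $7,708. Book value $30,836.
Year 6: DB = ⌊$30,836 × 200%/10⌋ = $6,167; SL = ⌊$17,636/5⌋ = $3,527 → take DB $6,167. Book value $24,669.
Year 7: DB = ⌊$24,669 × 200%/10⌋ = $4,933; SL = ⌊$11,469/4⌋ = $2,867 → take DB $4,933. Book value $19,736.
Year 8: DB = ⌊$19,736 × 200%/10⌋ = $3,947; SL = ⌊$6,536/3⌋ = $2,178 → take DB $3,947. Book value $15,789.
Year 9: DB = ⌊$15,789 × 200%/10⌋ = $3,157; SL = ⌊$2,589/2⌋ = $1,294 → take DB $3,157, capped at $2,589. Book value $13,200.
Year 10 (final): $13,200 − $13,200 = $0. Book value $13,200.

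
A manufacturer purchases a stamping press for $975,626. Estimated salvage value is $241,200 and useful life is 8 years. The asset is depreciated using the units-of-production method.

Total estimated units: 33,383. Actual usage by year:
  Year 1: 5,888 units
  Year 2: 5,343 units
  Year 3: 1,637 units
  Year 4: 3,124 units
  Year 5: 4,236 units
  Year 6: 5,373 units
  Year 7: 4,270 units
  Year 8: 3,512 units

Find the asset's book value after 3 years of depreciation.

Depreciable base = $975,626 − $241,200 = $734,426.
Rate = $734,426 / 33,383 units = $22 per unit.
Year 1: 5,888 × $22 = $129,536. Book value $846,090.
Year 2: 5,343 × $22 = $117,546. Book value $728,544.
Year 3: 1,637 × $22 = $36,014. Book value $692,530.

$692,530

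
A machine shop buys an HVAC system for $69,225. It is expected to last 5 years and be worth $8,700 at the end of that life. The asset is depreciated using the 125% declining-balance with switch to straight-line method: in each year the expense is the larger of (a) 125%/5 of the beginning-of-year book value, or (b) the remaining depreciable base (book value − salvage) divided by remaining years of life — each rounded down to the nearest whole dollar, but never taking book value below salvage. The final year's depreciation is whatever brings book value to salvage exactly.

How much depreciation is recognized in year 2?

$12,979

Depreciable base = $69,225 − $8,700 = $60,525.
Year 1: DB = ⌊$69,225 × 125%/5⌋ = $17,306; SL = ⌊$60,525/5⌋ = $12,105 → take DB $17,306. Book value $51,919.
Year 2: DB = ⌊$51,919 × 125%/5⌋ = $12,979; SL = ⌊$43,219/4⌋ = $10,804 → take DB $12,979. Book value $38,940.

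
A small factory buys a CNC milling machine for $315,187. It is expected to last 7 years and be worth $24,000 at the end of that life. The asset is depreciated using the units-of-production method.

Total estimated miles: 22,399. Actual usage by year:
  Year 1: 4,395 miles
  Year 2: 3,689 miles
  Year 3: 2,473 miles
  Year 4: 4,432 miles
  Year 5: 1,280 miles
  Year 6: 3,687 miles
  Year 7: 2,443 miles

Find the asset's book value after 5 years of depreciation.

Depreciable base = $315,187 − $24,000 = $291,187.
Rate = $291,187 / 22,399 miles = $13 per mile.
Year 1: 4,395 × $13 = $57,135. Book value $258,052.
Year 2: 3,689 × $13 = $47,957. Book value $210,095.
Year 3: 2,473 × $13 = $32,149. Book value $177,946.
Year 4: 4,432 × $13 = $57,616. Book value $120,330.
Year 5: 1,280 × $13 = $16,640. Book value $103,690.

$103,690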